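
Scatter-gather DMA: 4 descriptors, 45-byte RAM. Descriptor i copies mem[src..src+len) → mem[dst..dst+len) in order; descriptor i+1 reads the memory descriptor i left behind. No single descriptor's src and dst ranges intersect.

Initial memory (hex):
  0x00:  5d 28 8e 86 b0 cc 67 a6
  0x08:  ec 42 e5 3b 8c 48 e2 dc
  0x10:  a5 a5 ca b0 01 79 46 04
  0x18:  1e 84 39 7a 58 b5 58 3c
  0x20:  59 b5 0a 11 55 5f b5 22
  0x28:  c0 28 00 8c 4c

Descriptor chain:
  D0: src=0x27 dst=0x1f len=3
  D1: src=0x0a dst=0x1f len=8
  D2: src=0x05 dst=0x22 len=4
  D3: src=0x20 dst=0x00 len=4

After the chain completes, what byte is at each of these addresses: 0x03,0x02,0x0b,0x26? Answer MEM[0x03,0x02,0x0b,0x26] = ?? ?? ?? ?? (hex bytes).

MEM[0x03,0x02,0x0b,0x26] = 67 cc 3b a5

  after D0: wrote 3B at 0x1f = 22c028
  after D1: wrote 8B at 0x1f = e53b8c48e2dca5a5
  after D2: wrote 4B at 0x22 = cc67a6ec
  after D3: wrote 4B at 0x00 = 3b8ccc67
query mem[0x03]=0x67, mem[0x02]=0xcc, mem[0x0b]=0x3b, mem[0x26]=0xa5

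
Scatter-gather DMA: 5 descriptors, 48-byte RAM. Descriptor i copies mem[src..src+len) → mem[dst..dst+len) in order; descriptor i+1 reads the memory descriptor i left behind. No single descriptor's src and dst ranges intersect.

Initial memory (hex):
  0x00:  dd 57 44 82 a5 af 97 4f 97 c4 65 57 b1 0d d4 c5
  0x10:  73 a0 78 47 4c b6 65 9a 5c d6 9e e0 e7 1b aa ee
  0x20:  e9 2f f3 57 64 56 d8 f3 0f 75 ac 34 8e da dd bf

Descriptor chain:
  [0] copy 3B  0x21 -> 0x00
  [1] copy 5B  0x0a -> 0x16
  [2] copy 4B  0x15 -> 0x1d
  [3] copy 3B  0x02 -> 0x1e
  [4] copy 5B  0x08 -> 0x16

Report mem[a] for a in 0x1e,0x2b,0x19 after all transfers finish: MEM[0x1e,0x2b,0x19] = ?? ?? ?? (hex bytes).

  after D0: wrote 3B at 0x00 = 2ff357
  after D1: wrote 5B at 0x16 = 6557b10dd4
  after D2: wrote 4B at 0x1d = b66557b1
  after D3: wrote 3B at 0x1e = 5782a5
  after D4: wrote 5B at 0x16 = 97c46557b1
query mem[0x1e]=0x57, mem[0x2b]=0x34, mem[0x19]=0x57

MEM[0x1e,0x2b,0x19] = 57 34 57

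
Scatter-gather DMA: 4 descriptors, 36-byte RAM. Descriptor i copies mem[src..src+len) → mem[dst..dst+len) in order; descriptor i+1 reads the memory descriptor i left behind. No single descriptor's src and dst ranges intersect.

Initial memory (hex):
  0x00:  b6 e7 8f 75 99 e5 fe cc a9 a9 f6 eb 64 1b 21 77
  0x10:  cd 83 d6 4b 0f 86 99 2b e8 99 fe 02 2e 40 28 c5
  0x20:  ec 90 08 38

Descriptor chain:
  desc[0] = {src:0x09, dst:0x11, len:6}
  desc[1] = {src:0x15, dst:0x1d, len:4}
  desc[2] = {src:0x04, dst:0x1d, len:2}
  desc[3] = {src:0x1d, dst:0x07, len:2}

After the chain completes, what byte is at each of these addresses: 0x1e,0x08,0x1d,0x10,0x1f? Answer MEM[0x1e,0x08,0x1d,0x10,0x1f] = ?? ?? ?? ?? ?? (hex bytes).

MEM[0x1e,0x08,0x1d,0x10,0x1f] = e5 e5 99 cd 2b

  after D0: wrote 6B at 0x11 = a9f6eb641b21
  after D1: wrote 4B at 0x1d = 1b212be8
  after D2: wrote 2B at 0x1d = 99e5
  after D3: wrote 2B at 0x07 = 99e5
query mem[0x1e]=0xe5, mem[0x08]=0xe5, mem[0x1d]=0x99, mem[0x10]=0xcd, mem[0x1f]=0x2b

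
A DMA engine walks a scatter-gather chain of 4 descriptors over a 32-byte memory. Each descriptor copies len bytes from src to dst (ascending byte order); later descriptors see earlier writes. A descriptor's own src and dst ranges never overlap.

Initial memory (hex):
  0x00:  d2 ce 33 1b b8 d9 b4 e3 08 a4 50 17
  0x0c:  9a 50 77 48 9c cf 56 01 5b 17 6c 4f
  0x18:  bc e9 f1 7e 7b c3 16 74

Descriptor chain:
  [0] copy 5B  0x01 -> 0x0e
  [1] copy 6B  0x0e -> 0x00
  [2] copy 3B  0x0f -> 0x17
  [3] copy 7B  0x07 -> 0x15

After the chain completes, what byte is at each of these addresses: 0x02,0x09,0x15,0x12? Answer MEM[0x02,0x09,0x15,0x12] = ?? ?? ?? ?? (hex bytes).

#0 dst[0x0e+5] := {0xce,0x33,0x1b,0xb8,0xd9}
#1 dst[0x00+6] := {0xce,0x33,0x1b,0xb8,0xd9,0x01}
#2 dst[0x17+3] := {0x33,0x1b,0xb8}
#3 dst[0x15+7] := {0xe3,0x08,0xa4,0x50,0x17,0x9a,0x50}
query mem[0x02]=0x1b, mem[0x09]=0xa4, mem[0x15]=0xe3, mem[0x12]=0xd9

MEM[0x02,0x09,0x15,0x12] = 1b a4 e3 d9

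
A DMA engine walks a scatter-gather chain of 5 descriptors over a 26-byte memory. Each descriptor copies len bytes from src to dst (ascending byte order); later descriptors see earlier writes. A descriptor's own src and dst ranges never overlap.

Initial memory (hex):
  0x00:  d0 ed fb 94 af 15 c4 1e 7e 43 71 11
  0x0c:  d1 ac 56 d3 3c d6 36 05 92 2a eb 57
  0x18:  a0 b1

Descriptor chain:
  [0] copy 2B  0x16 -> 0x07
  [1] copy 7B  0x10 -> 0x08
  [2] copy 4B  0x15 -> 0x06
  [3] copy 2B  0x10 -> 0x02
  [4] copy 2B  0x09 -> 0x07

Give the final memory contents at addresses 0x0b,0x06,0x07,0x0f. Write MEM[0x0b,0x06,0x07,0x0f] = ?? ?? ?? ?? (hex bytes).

#0 dst[0x07+2] := {0xeb,0x57}
#1 dst[0x08+7] := {0x3c,0xd6,0x36,0x05,0x92,0x2a,0xeb}
#2 dst[0x06+4] := {0x2a,0xeb,0x57,0xa0}
#3 dst[0x02+2] := {0x3c,0xd6}
#4 dst[0x07+2] := {0xa0,0x36}
query mem[0x0b]=0x05, mem[0x06]=0x2a, mem[0x07]=0xa0, mem[0x0f]=0xd3

MEM[0x0b,0x06,0x07,0x0f] = 05 2a a0 d3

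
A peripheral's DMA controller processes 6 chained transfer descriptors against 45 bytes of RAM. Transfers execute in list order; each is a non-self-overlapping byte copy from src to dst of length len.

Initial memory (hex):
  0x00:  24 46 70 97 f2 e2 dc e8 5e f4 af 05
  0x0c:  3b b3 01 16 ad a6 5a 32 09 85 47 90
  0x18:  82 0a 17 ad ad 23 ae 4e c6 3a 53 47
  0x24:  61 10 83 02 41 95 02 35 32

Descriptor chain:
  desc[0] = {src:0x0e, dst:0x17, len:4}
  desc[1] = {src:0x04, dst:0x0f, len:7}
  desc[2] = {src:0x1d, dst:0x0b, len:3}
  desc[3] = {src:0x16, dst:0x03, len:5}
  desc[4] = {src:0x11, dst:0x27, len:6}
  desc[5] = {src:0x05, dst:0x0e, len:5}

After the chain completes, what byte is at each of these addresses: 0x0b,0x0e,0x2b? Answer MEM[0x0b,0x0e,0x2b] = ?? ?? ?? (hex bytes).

#0 dst[0x17+4] := {0x01,0x16,0xad,0xa6}
#1 dst[0x0f+7] := {0xf2,0xe2,0xdc,0xe8,0x5e,0xf4,0xaf}
#2 dst[0x0b+3] := {0x23,0xae,0x4e}
#3 dst[0x03+5] := {0x47,0x01,0x16,0xad,0xa6}
#4 dst[0x27+6] := {0xdc,0xe8,0x5e,0xf4,0xaf,0x47}
#5 dst[0x0e+5] := {0x16,0xad,0xa6,0x5e,0xf4}
query mem[0x0b]=0x23, mem[0x0e]=0x16, mem[0x2b]=0xaf

MEM[0x0b,0x0e,0x2b] = 23 16 af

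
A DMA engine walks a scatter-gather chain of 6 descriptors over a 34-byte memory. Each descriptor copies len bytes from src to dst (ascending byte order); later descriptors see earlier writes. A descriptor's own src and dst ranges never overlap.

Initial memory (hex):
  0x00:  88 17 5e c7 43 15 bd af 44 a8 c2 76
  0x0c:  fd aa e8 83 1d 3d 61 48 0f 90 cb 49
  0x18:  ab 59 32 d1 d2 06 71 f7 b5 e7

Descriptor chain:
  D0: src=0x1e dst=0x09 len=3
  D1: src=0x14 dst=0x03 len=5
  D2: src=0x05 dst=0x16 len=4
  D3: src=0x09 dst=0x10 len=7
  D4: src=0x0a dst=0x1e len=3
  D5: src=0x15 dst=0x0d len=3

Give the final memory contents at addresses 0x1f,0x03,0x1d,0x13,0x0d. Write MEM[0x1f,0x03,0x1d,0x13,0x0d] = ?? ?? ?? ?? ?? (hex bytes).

#0 dst[0x09+3] := {0x71,0xf7,0xb5}
#1 dst[0x03+5] := {0x0f,0x90,0xcb,0x49,0xab}
#2 dst[0x16+4] := {0xcb,0x49,0xab,0x44}
#3 dst[0x10+7] := {0x71,0xf7,0xb5,0xfd,0xaa,0xe8,0x83}
#4 dst[0x1e+3] := {0xf7,0xb5,0xfd}
#5 dst[0x0d+3] := {0xe8,0x83,0x49}
query mem[0x1f]=0xb5, mem[0x03]=0x0f, mem[0x1d]=0x06, mem[0x13]=0xfd, mem[0x0d]=0xe8

MEM[0x1f,0x03,0x1d,0x13,0x0d] = b5 0f 06 fd e8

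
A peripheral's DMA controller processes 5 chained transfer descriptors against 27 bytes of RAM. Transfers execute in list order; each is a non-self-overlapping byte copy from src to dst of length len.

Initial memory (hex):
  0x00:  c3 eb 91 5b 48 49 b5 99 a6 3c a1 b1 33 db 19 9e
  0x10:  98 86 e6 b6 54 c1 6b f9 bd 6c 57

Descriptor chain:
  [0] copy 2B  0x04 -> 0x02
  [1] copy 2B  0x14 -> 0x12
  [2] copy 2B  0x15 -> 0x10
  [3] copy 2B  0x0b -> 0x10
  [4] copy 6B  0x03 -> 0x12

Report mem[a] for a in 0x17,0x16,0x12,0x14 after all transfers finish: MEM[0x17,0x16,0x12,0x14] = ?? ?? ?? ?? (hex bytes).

MEM[0x17,0x16,0x12,0x14] = a6 99 49 49

#0 dst[0x02+2] := {0x48,0x49}
#1 dst[0x12+2] := {0x54,0xc1}
#2 dst[0x10+2] := {0xc1,0x6b}
#3 dst[0x10+2] := {0xb1,0x33}
#4 dst[0x12+6] := {0x49,0x48,0x49,0xb5,0x99,0xa6}
query mem[0x17]=0xa6, mem[0x16]=0x99, mem[0x12]=0x49, mem[0x14]=0x49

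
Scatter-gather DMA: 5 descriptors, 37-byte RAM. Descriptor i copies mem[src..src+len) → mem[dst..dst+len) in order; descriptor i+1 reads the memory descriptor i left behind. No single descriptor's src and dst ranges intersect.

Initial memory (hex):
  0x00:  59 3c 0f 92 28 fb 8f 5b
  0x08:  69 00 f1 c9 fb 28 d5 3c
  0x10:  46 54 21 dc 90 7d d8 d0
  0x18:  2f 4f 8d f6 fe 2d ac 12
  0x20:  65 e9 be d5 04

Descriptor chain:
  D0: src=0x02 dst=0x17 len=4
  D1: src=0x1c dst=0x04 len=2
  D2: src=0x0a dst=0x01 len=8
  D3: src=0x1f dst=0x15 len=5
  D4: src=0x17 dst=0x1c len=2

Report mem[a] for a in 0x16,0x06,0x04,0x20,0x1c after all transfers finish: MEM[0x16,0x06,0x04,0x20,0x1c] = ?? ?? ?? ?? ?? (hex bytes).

MEM[0x16,0x06,0x04,0x20,0x1c] = 65 3c 28 65 e9

[0] 0x02->0x17 len=4 : 0f 92 28 fb
[1] 0x1c->0x04 len=2 : fe 2d
[2] 0x0a->0x01 len=8 : f1 c9 fb 28 d5 3c 46 54
[3] 0x1f->0x15 len=5 : 12 65 e9 be d5
[4] 0x17->0x1c len=2 : e9 be
query mem[0x16]=0x65, mem[0x06]=0x3c, mem[0x04]=0x28, mem[0x20]=0x65, mem[0x1c]=0xe9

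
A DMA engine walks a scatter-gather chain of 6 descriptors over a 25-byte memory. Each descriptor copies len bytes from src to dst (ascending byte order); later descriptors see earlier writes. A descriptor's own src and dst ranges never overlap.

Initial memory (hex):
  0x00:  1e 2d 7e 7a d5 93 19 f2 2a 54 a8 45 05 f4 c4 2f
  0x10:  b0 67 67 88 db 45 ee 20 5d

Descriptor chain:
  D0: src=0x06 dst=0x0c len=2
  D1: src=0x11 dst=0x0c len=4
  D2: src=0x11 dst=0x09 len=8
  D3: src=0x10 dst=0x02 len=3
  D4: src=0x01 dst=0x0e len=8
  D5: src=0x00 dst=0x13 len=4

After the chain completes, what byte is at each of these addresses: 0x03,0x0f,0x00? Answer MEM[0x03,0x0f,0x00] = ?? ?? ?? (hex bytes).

#0 dst[0x0c+2] := {0x19,0xf2}
#1 dst[0x0c+4] := {0x67,0x67,0x88,0xdb}
#2 dst[0x09+8] := {0x67,0x67,0x88,0xdb,0x45,0xee,0x20,0x5d}
#3 dst[0x02+3] := {0x5d,0x67,0x67}
#4 dst[0x0e+8] := {0x2d,0x5d,0x67,0x67,0x93,0x19,0xf2,0x2a}
#5 dst[0x13+4] := {0x1e,0x2d,0x5d,0x67}
query mem[0x03]=0x67, mem[0x0f]=0x5d, mem[0x00]=0x1e

MEM[0x03,0x0f,0x00] = 67 5d 1e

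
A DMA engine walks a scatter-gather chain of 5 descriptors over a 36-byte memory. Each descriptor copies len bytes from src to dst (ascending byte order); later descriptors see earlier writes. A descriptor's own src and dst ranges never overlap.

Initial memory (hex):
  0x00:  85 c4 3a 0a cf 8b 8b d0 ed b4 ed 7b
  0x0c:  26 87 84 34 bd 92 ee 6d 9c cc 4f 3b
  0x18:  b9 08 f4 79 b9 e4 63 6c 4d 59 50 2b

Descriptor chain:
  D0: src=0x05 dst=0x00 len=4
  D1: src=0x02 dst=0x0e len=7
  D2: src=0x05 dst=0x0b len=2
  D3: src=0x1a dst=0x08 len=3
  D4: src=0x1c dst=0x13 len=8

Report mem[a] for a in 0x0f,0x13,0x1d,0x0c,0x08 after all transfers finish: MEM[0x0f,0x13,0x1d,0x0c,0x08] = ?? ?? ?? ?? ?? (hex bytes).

MEM[0x0f,0x13,0x1d,0x0c,0x08] = ed b9 e4 8b f4

[0] 0x05->0x00 len=4 : 8b 8b d0 ed
[1] 0x02->0x0e len=7 : d0 ed cf 8b 8b d0 ed
[2] 0x05->0x0b len=2 : 8b 8b
[3] 0x1a->0x08 len=3 : f4 79 b9
[4] 0x1c->0x13 len=8 : b9 e4 63 6c 4d 59 50 2b
query mem[0x0f]=0xed, mem[0x13]=0xb9, mem[0x1d]=0xe4, mem[0x0c]=0x8b, mem[0x08]=0xf4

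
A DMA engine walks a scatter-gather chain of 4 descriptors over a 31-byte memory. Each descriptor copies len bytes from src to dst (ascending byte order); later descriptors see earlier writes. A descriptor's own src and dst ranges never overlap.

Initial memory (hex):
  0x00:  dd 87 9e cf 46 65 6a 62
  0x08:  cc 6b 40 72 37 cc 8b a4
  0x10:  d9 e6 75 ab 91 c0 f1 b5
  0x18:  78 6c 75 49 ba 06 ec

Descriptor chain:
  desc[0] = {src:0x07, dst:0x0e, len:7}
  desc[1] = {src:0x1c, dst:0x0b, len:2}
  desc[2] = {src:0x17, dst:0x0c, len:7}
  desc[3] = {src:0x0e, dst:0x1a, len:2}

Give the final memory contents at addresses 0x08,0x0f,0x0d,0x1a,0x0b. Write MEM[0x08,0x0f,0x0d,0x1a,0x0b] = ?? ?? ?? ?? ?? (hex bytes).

MEM[0x08,0x0f,0x0d,0x1a,0x0b] = cc 75 78 6c ba

[0] 0x07->0x0e len=7 : 62 cc 6b 40 72 37 cc
[1] 0x1c->0x0b len=2 : ba 06
[2] 0x17->0x0c len=7 : b5 78 6c 75 49 ba 06
[3] 0x0e->0x1a len=2 : 6c 75
query mem[0x08]=0xcc, mem[0x0f]=0x75, mem[0x0d]=0x78, mem[0x1a]=0x6c, mem[0x0b]=0xba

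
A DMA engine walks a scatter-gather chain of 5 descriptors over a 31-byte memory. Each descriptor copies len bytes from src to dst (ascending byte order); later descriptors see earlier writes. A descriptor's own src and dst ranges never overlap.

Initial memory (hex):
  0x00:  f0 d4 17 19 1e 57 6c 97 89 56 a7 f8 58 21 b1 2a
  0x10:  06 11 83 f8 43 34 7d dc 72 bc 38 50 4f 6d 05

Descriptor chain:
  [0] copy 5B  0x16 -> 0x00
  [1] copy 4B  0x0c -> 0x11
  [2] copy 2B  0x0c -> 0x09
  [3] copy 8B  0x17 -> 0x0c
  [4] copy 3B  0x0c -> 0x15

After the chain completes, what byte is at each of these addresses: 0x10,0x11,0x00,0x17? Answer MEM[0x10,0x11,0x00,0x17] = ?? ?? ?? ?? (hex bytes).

  after D0: wrote 5B at 0x00 = 7ddc72bc38
  after D1: wrote 4B at 0x11 = 5821b12a
  after D2: wrote 2B at 0x09 = 5821
  after D3: wrote 8B at 0x0c = dc72bc38504f6d05
  after D4: wrote 3B at 0x15 = dc72bc
query mem[0x10]=0x50, mem[0x11]=0x4f, mem[0x00]=0x7d, mem[0x17]=0xbc

MEM[0x10,0x11,0x00,0x17] = 50 4f 7d bc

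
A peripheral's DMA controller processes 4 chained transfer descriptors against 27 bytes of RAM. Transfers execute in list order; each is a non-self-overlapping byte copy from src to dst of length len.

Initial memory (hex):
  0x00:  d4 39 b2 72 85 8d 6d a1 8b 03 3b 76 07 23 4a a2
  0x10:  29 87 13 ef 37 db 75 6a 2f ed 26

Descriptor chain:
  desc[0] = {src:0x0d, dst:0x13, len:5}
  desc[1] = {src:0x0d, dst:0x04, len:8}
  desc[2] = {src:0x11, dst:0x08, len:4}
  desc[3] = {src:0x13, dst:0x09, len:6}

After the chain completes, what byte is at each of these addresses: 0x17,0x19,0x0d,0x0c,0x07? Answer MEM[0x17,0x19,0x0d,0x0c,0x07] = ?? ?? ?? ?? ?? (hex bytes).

MEM[0x17,0x19,0x0d,0x0c,0x07] = 87 ed 87 29 29

#0 dst[0x13+5] := {0x23,0x4a,0xa2,0x29,0x87}
#1 dst[0x04+8] := {0x23,0x4a,0xa2,0x29,0x87,0x13,0x23,0x4a}
#2 dst[0x08+4] := {0x87,0x13,0x23,0x4a}
#3 dst[0x09+6] := {0x23,0x4a,0xa2,0x29,0x87,0x2f}
query mem[0x17]=0x87, mem[0x19]=0xed, mem[0x0d]=0x87, mem[0x0c]=0x29, mem[0x07]=0x29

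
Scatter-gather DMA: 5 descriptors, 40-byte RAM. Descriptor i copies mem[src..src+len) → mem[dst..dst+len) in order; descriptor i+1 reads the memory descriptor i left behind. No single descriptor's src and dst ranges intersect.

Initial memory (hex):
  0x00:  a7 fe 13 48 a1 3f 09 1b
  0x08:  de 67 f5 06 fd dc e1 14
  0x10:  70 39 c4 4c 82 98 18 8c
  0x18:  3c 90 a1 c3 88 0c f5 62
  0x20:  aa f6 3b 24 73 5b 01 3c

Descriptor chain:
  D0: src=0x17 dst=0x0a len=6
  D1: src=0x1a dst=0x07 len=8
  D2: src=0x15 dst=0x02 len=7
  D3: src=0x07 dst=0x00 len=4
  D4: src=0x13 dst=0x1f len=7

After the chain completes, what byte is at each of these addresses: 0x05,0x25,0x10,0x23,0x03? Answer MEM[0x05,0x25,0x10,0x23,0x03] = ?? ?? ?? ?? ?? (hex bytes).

[0] 0x17->0x0a len=6 : 8c 3c 90 a1 c3 88
[1] 0x1a->0x07 len=8 : a1 c3 88 0c f5 62 aa f6
[2] 0x15->0x02 len=7 : 98 18 8c 3c 90 a1 c3
[3] 0x07->0x00 len=4 : a1 c3 88 0c
[4] 0x13->0x1f len=7 : 4c 82 98 18 8c 3c 90
query mem[0x05]=0x3c, mem[0x25]=0x90, mem[0x10]=0x70, mem[0x23]=0x8c, mem[0x03]=0x0c

MEM[0x05,0x25,0x10,0x23,0x03] = 3c 90 70 8c 0c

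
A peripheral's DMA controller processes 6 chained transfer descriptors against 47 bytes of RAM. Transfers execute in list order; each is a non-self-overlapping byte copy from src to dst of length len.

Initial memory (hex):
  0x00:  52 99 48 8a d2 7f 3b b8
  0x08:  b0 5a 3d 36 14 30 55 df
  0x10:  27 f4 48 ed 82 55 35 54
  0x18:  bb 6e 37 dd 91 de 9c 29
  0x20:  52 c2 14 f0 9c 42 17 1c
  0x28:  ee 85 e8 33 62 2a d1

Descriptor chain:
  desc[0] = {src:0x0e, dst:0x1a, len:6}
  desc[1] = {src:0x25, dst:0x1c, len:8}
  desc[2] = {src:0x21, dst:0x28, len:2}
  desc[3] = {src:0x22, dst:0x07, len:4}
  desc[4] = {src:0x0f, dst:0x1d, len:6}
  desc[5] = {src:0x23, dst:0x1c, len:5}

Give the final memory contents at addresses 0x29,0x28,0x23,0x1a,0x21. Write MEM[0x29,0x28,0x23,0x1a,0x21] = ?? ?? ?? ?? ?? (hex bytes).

MEM[0x29,0x28,0x23,0x1a,0x21] = 33 e8 62 55 ed

D0: mem[0x1a..0x1f] <- [55 df 27 f4 48 ed]
D1: mem[0x1c..0x23] <- [42 17 1c ee 85 e8 33 62]
D2: mem[0x28..0x29] <- [e8 33]
D3: mem[0x07..0x0a] <- [33 62 9c 42]
D4: mem[0x1d..0x22] <- [df 27 f4 48 ed 82]
D5: mem[0x1c..0x20] <- [62 9c 42 17 1c]
query mem[0x29]=0x33, mem[0x28]=0xe8, mem[0x23]=0x62, mem[0x1a]=0x55, mem[0x21]=0xed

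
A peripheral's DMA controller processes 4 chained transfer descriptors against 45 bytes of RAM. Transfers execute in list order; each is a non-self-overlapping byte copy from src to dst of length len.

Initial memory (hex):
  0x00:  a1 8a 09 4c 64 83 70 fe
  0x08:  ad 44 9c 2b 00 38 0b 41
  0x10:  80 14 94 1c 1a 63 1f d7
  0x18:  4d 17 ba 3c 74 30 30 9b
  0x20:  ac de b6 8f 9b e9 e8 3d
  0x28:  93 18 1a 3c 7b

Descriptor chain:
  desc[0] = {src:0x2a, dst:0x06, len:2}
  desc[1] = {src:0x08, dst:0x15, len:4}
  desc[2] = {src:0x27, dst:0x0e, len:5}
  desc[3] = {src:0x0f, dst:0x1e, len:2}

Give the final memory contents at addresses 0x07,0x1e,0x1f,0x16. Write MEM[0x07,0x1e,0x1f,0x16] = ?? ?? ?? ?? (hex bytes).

[0] 0x2a->0x06 len=2 : 1a 3c
[1] 0x08->0x15 len=4 : ad 44 9c 2b
[2] 0x27->0x0e len=5 : 3d 93 18 1a 3c
[3] 0x0f->0x1e len=2 : 93 18
query mem[0x07]=0x3c, mem[0x1e]=0x93, mem[0x1f]=0x18, mem[0x16]=0x44

MEM[0x07,0x1e,0x1f,0x16] = 3c 93 18 44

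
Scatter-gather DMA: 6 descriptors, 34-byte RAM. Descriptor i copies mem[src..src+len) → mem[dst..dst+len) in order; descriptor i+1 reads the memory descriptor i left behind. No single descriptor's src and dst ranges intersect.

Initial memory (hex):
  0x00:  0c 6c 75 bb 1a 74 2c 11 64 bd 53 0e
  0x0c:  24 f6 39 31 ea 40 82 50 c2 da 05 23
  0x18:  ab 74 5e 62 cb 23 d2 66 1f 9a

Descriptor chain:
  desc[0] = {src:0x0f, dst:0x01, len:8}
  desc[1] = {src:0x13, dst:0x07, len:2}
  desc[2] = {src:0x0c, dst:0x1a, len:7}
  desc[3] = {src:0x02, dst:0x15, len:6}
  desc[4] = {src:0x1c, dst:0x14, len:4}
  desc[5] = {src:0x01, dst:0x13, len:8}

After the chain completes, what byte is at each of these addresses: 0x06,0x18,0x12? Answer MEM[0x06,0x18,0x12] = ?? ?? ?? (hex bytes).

[0] 0x0f->0x01 len=8 : 31 ea 40 82 50 c2 da 05
[1] 0x13->0x07 len=2 : 50 c2
[2] 0x0c->0x1a len=7 : 24 f6 39 31 ea 40 82
[3] 0x02->0x15 len=6 : ea 40 82 50 c2 50
[4] 0x1c->0x14 len=4 : 39 31 ea 40
[5] 0x01->0x13 len=8 : 31 ea 40 82 50 c2 50 c2
query mem[0x06]=0xc2, mem[0x18]=0xc2, mem[0x12]=0x82

MEM[0x06,0x18,0x12] = c2 c2 82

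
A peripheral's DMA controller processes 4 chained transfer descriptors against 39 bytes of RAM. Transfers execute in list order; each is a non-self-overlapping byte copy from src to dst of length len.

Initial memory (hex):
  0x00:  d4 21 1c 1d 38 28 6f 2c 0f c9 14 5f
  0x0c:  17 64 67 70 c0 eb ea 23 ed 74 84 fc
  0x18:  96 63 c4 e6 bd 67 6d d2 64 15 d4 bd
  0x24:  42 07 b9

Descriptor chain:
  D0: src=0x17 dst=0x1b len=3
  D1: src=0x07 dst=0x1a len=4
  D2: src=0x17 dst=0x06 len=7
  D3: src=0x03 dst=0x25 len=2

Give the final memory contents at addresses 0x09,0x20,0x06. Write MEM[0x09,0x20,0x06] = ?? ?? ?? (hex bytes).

MEM[0x09,0x20,0x06] = 2c 64 fc

D0: mem[0x1b..0x1d] <- [fc 96 63]
D1: mem[0x1a..0x1d] <- [2c 0f c9 14]
D2: mem[0x06..0x0c] <- [fc 96 63 2c 0f c9 14]
D3: mem[0x25..0x26] <- [1d 38]
query mem[0x09]=0x2c, mem[0x20]=0x64, mem[0x06]=0xfc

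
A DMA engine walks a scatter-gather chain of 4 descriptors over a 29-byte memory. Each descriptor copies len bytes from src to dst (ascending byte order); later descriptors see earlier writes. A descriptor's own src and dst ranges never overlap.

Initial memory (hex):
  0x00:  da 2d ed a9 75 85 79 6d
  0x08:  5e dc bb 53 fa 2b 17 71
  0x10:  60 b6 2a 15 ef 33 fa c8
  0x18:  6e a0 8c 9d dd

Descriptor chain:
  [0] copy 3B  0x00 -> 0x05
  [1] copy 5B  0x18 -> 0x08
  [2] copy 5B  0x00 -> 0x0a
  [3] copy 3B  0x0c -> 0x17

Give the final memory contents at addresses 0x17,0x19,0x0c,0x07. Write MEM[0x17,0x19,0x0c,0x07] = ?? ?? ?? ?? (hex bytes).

  after D0: wrote 3B at 0x05 = da2ded
  after D1: wrote 5B at 0x08 = 6ea08c9ddd
  after D2: wrote 5B at 0x0a = da2deda975
  after D3: wrote 3B at 0x17 = eda975
query mem[0x17]=0xed, mem[0x19]=0x75, mem[0x0c]=0xed, mem[0x07]=0xed

MEM[0x17,0x19,0x0c,0x07] = ed 75 ed ed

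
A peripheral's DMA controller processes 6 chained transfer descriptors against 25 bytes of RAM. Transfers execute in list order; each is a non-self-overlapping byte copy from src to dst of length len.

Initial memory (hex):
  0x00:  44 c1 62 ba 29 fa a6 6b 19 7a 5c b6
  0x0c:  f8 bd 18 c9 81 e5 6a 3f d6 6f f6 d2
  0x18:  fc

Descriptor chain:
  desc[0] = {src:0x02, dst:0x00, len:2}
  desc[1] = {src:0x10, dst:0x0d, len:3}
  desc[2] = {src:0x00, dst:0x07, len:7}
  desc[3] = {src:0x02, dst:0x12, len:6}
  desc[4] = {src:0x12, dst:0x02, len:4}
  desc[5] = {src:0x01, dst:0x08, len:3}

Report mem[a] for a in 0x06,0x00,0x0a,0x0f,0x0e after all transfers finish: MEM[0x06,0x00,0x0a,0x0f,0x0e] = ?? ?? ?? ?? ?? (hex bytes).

  after D0: wrote 2B at 0x00 = 62ba
  after D1: wrote 3B at 0x0d = 81e56a
  after D2: wrote 7B at 0x07 = 62ba62ba29faa6
  after D3: wrote 6B at 0x12 = 62ba29faa662
  after D4: wrote 4B at 0x02 = 62ba29fa
  after D5: wrote 3B at 0x08 = ba62ba
query mem[0x06]=0xa6, mem[0x00]=0x62, mem[0x0a]=0xba, mem[0x0f]=0x6a, mem[0x0e]=0xe5

MEM[0x06,0x00,0x0a,0x0f,0x0e] = a6 62 ba 6a e5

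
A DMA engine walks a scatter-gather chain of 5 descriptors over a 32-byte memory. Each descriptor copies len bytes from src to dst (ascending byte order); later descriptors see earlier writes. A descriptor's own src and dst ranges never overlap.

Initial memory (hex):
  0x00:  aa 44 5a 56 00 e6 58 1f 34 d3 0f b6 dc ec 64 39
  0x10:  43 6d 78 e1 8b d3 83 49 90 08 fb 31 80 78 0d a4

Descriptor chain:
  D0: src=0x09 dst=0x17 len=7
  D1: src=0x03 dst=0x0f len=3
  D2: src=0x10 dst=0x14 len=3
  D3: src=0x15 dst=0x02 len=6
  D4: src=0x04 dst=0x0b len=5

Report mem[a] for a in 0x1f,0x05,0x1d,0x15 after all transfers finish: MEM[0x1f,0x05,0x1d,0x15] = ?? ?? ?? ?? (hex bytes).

MEM[0x1f,0x05,0x1d,0x15] = a4 0f 39 e6

  after D0: wrote 7B at 0x17 = d30fb6dcec6439
  after D1: wrote 3B at 0x0f = 5600e6
  after D2: wrote 3B at 0x14 = 00e678
  after D3: wrote 6B at 0x02 = e678d30fb6dc
  after D4: wrote 5B at 0x0b = d30fb6dc34
query mem[0x1f]=0xa4, mem[0x05]=0x0f, mem[0x1d]=0x39, mem[0x15]=0xe6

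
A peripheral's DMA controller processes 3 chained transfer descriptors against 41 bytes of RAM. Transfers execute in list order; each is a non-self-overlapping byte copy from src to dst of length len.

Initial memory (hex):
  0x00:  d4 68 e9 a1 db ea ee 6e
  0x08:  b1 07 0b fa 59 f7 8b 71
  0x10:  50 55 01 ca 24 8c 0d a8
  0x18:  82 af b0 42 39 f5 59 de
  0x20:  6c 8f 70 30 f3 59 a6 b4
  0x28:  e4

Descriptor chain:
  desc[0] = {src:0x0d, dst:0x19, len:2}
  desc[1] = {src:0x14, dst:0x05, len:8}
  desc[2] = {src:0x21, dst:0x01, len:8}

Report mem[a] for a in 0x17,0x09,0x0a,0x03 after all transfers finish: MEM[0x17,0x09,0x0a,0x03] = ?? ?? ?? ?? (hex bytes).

D0: mem[0x19..0x1a] <- [f7 8b]
D1: mem[0x05..0x0c] <- [24 8c 0d a8 82 f7 8b 42]
D2: mem[0x01..0x08] <- [8f 70 30 f3 59 a6 b4 e4]
query mem[0x17]=0xa8, mem[0x09]=0x82, mem[0x0a]=0xf7, mem[0x03]=0x30

MEM[0x17,0x09,0x0a,0x03] = a8 82 f7 30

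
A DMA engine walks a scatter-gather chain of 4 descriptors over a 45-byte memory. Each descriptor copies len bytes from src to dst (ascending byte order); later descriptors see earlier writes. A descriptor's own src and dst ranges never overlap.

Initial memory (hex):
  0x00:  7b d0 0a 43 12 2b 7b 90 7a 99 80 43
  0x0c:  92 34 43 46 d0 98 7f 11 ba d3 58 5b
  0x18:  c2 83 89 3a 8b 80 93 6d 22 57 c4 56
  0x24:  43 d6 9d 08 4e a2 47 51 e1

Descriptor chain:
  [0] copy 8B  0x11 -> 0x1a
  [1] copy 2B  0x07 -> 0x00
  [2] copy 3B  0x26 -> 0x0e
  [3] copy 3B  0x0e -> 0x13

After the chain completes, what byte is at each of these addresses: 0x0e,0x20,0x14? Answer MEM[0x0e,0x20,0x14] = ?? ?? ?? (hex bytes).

MEM[0x0e,0x20,0x14] = 9d 5b 08

#0 dst[0x1a+8] := {0x98,0x7f,0x11,0xba,0xd3,0x58,0x5b,0xc2}
#1 dst[0x00+2] := {0x90,0x7a}
#2 dst[0x0e+3] := {0x9d,0x08,0x4e}
#3 dst[0x13+3] := {0x9d,0x08,0x4e}
query mem[0x0e]=0x9d, mem[0x20]=0x5b, mem[0x14]=0x08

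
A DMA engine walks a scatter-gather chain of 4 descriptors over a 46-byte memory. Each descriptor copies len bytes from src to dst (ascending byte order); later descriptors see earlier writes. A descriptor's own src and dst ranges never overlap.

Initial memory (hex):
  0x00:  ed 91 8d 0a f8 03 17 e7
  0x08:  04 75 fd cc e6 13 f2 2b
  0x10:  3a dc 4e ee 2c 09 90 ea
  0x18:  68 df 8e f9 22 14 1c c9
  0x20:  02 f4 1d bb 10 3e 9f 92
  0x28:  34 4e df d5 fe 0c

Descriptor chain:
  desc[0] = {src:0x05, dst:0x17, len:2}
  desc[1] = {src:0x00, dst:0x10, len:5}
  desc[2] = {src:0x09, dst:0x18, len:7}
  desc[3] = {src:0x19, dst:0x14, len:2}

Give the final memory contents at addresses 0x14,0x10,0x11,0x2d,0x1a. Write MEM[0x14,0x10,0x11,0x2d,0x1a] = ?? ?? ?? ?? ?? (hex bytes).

  after D0: wrote 2B at 0x17 = 0317
  after D1: wrote 5B at 0x10 = ed918d0af8
  after D2: wrote 7B at 0x18 = 75fdcce613f22b
  after D3: wrote 2B at 0x14 = fdcc
query mem[0x14]=0xfd, mem[0x10]=0xed, mem[0x11]=0x91, mem[0x2d]=0x0c, mem[0x1a]=0xcc

MEM[0x14,0x10,0x11,0x2d,0x1a] = fd ed 91 0c cc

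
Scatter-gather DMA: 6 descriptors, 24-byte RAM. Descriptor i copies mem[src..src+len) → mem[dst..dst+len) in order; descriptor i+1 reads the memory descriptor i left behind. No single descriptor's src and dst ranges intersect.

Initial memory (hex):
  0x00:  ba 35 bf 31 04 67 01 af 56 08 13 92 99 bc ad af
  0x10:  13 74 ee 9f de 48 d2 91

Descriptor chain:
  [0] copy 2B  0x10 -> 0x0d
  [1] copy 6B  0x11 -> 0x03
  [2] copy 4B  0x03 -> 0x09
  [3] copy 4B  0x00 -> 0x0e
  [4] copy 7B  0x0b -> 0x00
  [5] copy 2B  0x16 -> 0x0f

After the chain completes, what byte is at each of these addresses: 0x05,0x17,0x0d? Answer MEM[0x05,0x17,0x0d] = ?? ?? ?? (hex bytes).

[0] 0x10->0x0d len=2 : 13 74
[1] 0x11->0x03 len=6 : 74 ee 9f de 48 d2
[2] 0x03->0x09 len=4 : 74 ee 9f de
[3] 0x00->0x0e len=4 : ba 35 bf 74
[4] 0x0b->0x00 len=7 : 9f de 13 ba 35 bf 74
[5] 0x16->0x0f len=2 : d2 91
query mem[0x05]=0xbf, mem[0x17]=0x91, mem[0x0d]=0x13

MEM[0x05,0x17,0x0d] = bf 91 13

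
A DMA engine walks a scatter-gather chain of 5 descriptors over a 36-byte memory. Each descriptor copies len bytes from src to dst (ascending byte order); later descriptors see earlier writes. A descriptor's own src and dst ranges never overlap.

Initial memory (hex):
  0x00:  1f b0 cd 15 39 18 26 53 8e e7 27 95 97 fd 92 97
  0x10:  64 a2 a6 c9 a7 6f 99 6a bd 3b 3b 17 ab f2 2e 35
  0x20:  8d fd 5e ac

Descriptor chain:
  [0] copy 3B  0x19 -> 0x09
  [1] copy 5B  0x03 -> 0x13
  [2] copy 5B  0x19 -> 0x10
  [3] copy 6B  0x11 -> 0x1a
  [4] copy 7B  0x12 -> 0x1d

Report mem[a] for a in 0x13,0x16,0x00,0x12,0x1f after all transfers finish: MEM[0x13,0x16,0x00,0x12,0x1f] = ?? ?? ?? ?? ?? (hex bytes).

MEM[0x13,0x16,0x00,0x12,0x1f] = ab 26 1f 17 f2

  after D0: wrote 3B at 0x09 = 3b3b17
  after D1: wrote 5B at 0x13 = 1539182653
  after D2: wrote 5B at 0x10 = 3b3b17abf2
  after D3: wrote 6B at 0x1a = 3b17abf21826
  after D4: wrote 7B at 0x1d = 17abf2182653bd
query mem[0x13]=0xab, mem[0x16]=0x26, mem[0x00]=0x1f, mem[0x12]=0x17, mem[0x1f]=0xf2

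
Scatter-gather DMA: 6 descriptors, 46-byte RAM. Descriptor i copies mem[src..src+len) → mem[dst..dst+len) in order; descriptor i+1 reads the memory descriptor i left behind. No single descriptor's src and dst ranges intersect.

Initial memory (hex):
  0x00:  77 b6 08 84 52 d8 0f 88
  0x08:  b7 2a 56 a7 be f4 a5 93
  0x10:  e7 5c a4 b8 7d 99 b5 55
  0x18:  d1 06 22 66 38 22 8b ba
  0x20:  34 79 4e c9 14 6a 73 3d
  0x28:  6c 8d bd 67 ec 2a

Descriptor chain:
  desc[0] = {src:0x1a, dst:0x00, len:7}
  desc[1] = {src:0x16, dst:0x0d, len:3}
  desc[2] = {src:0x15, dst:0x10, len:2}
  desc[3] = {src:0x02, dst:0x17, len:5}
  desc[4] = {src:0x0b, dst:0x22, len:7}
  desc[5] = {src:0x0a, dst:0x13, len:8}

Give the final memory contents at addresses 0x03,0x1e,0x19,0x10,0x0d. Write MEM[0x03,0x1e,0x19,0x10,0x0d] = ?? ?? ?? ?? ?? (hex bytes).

[0] 0x1a->0x00 len=7 : 22 66 38 22 8b ba 34
[1] 0x16->0x0d len=3 : b5 55 d1
[2] 0x15->0x10 len=2 : 99 b5
[3] 0x02->0x17 len=5 : 38 22 8b ba 34
[4] 0x0b->0x22 len=7 : a7 be b5 55 d1 99 b5
[5] 0x0a->0x13 len=8 : 56 a7 be b5 55 d1 99 b5
query mem[0x03]=0x22, mem[0x1e]=0x8b, mem[0x19]=0x99, mem[0x10]=0x99, mem[0x0d]=0xb5

MEM[0x03,0x1e,0x19,0x10,0x0d] = 22 8b 99 99 b5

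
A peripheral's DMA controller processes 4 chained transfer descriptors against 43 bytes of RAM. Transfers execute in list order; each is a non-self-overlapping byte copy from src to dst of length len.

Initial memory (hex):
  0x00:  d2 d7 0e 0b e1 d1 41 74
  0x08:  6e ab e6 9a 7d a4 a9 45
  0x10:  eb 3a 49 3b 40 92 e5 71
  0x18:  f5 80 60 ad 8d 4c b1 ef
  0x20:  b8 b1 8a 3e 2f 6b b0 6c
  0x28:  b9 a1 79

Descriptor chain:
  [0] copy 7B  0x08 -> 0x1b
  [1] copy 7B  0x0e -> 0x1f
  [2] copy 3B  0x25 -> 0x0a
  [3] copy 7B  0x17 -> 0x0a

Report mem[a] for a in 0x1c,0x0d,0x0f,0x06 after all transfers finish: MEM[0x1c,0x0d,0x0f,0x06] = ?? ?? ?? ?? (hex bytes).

MEM[0x1c,0x0d,0x0f,0x06] = ab 60 ab 41

[0] 0x08->0x1b len=7 : 6e ab e6 9a 7d a4 a9
[1] 0x0e->0x1f len=7 : a9 45 eb 3a 49 3b 40
[2] 0x25->0x0a len=3 : 40 b0 6c
[3] 0x17->0x0a len=7 : 71 f5 80 60 6e ab e6
query mem[0x1c]=0xab, mem[0x0d]=0x60, mem[0x0f]=0xab, mem[0x06]=0x41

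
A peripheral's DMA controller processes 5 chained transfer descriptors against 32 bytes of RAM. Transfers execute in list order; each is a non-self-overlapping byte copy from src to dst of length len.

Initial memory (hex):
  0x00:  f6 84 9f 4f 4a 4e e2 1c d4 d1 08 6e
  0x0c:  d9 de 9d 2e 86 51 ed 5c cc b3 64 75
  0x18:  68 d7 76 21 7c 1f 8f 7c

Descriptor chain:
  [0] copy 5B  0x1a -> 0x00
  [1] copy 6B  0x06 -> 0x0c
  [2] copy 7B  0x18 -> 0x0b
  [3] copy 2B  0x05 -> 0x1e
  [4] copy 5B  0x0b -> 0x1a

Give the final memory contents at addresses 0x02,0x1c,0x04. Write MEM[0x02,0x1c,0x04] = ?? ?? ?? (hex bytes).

#0 dst[0x00+5] := {0x76,0x21,0x7c,0x1f,0x8f}
#1 dst[0x0c+6] := {0xe2,0x1c,0xd4,0xd1,0x08,0x6e}
#2 dst[0x0b+7] := {0x68,0xd7,0x76,0x21,0x7c,0x1f,0x8f}
#3 dst[0x1e+2] := {0x4e,0xe2}
#4 dst[0x1a+5] := {0x68,0xd7,0x76,0x21,0x7c}
query mem[0x02]=0x7c, mem[0x1c]=0x76, mem[0x04]=0x8f

MEM[0x02,0x1c,0x04] = 7c 76 8f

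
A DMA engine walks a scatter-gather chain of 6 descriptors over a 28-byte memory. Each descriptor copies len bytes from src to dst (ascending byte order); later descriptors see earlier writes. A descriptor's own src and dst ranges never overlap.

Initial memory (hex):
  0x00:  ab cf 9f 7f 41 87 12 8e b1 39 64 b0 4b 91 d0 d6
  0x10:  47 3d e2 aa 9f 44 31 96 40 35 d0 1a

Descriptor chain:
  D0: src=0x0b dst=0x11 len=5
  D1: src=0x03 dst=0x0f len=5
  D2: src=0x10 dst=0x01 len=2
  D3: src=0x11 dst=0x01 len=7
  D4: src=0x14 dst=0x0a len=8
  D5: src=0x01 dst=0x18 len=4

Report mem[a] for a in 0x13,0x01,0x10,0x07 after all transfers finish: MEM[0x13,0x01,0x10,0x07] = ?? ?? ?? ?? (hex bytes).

MEM[0x13,0x01,0x10,0x07] = 8e 87 d0 96

[0] 0x0b->0x11 len=5 : b0 4b 91 d0 d6
[1] 0x03->0x0f len=5 : 7f 41 87 12 8e
[2] 0x10->0x01 len=2 : 41 87
[3] 0x11->0x01 len=7 : 87 12 8e d0 d6 31 96
[4] 0x14->0x0a len=8 : d0 d6 31 96 40 35 d0 1a
[5] 0x01->0x18 len=4 : 87 12 8e d0
query mem[0x13]=0x8e, mem[0x01]=0x87, mem[0x10]=0xd0, mem[0x07]=0x96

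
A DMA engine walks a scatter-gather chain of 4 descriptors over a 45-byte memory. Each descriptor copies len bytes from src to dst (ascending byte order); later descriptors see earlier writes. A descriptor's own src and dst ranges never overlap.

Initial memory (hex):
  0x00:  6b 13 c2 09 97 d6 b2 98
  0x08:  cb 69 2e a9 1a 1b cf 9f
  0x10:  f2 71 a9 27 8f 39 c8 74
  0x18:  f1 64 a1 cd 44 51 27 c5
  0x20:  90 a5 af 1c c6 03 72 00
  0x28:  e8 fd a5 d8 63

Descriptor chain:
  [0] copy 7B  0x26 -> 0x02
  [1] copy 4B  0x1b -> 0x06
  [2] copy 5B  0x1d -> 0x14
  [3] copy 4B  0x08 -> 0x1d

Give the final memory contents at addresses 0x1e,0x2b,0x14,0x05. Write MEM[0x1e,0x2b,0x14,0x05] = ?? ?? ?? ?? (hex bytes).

MEM[0x1e,0x2b,0x14,0x05] = 27 d8 51 fd

[0] 0x26->0x02 len=7 : 72 00 e8 fd a5 d8 63
[1] 0x1b->0x06 len=4 : cd 44 51 27
[2] 0x1d->0x14 len=5 : 51 27 c5 90 a5
[3] 0x08->0x1d len=4 : 51 27 2e a9
query mem[0x1e]=0x27, mem[0x2b]=0xd8, mem[0x14]=0x51, mem[0x05]=0xfd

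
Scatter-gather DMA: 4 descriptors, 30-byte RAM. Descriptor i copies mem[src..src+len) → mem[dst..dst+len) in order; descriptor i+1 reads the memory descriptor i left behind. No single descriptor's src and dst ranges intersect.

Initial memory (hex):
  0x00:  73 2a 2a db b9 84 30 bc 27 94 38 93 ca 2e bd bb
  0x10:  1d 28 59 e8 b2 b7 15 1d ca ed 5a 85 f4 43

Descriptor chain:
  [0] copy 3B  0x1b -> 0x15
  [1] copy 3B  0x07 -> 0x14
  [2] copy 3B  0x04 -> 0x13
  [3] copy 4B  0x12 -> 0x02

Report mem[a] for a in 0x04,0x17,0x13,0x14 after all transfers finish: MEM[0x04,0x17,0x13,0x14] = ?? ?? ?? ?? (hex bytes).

  after D0: wrote 3B at 0x15 = 85f443
  after D1: wrote 3B at 0x14 = bc2794
  after D2: wrote 3B at 0x13 = b98430
  after D3: wrote 4B at 0x02 = 59b98430
query mem[0x04]=0x84, mem[0x17]=0x43, mem[0x13]=0xb9, mem[0x14]=0x84

MEM[0x04,0x17,0x13,0x14] = 84 43 b9 84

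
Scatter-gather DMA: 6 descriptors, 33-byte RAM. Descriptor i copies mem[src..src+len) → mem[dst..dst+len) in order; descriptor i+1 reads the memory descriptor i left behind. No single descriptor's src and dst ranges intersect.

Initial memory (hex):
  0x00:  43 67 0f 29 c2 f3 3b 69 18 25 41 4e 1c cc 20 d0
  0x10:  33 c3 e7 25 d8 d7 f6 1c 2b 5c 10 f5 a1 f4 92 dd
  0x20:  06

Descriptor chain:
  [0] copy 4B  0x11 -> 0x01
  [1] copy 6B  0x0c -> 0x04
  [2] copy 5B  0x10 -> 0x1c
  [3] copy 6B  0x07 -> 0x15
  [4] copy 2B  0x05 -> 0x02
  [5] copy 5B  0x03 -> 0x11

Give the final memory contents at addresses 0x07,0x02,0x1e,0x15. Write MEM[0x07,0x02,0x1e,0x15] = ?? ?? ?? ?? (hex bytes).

MEM[0x07,0x02,0x1e,0x15] = d0 cc e7 d0

#0 dst[0x01+4] := {0xc3,0xe7,0x25,0xd8}
#1 dst[0x04+6] := {0x1c,0xcc,0x20,0xd0,0x33,0xc3}
#2 dst[0x1c+5] := {0x33,0xc3,0xe7,0x25,0xd8}
#3 dst[0x15+6] := {0xd0,0x33,0xc3,0x41,0x4e,0x1c}
#4 dst[0x02+2] := {0xcc,0x20}
#5 dst[0x11+5] := {0x20,0x1c,0xcc,0x20,0xd0}
query mem[0x07]=0xd0, mem[0x02]=0xcc, mem[0x1e]=0xe7, mem[0x15]=0xd0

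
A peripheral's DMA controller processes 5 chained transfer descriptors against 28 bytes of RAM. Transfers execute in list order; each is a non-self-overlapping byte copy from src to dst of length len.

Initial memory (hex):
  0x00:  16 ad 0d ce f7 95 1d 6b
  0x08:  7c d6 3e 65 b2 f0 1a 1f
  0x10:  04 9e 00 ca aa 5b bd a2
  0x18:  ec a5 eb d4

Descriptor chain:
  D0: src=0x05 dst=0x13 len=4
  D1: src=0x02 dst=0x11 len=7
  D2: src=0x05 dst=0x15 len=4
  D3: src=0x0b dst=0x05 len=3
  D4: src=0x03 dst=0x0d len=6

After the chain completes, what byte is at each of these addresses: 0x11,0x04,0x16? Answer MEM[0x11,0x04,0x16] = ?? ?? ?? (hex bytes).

D0: mem[0x13..0x16] <- [95 1d 6b 7c]
D1: mem[0x11..0x17] <- [0d ce f7 95 1d 6b 7c]
D2: mem[0x15..0x18] <- [95 1d 6b 7c]
D3: mem[0x05..0x07] <- [65 b2 f0]
D4: mem[0x0d..0x12] <- [ce f7 65 b2 f0 7c]
query mem[0x11]=0xf0, mem[0x04]=0xf7, mem[0x16]=0x1d

MEM[0x11,0x04,0x16] = f0 f7 1d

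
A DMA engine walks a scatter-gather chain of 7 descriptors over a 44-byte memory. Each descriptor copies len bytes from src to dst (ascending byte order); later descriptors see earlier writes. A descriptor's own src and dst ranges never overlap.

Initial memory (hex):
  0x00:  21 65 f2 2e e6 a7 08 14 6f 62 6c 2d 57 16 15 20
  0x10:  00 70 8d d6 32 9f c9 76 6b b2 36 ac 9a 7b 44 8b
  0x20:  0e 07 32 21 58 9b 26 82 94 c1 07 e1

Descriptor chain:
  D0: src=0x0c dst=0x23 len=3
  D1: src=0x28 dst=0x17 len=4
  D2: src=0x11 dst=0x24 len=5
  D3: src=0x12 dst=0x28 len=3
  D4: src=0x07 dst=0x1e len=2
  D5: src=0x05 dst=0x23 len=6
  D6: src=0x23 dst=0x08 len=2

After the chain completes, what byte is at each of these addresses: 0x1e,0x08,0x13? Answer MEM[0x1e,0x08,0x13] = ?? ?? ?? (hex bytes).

MEM[0x1e,0x08,0x13] = 14 a7 d6

  after D0: wrote 3B at 0x23 = 571615
  after D1: wrote 4B at 0x17 = 94c107e1
  after D2: wrote 5B at 0x24 = 708dd6329f
  after D3: wrote 3B at 0x28 = 8dd632
  after D4: wrote 2B at 0x1e = 146f
  after D5: wrote 6B at 0x23 = a708146f626c
  after D6: wrote 2B at 0x08 = a708
query mem[0x1e]=0x14, mem[0x08]=0xa7, mem[0x13]=0xd6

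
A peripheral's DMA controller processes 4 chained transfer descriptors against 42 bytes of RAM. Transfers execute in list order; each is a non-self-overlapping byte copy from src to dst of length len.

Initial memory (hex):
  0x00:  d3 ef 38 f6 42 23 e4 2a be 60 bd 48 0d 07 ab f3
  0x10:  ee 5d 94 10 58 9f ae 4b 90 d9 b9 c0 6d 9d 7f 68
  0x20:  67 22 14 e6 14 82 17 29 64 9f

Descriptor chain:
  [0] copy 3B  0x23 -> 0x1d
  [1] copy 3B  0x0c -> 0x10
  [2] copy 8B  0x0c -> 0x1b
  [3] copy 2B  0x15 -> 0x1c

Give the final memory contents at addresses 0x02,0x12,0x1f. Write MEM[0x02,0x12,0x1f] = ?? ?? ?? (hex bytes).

MEM[0x02,0x12,0x1f] = 38 ab 0d

  after D0: wrote 3B at 0x1d = e61482
  after D1: wrote 3B at 0x10 = 0d07ab
  after D2: wrote 8B at 0x1b = 0d07abf30d07ab10
  after D3: wrote 2B at 0x1c = 9fae
query mem[0x02]=0x38, mem[0x12]=0xab, mem[0x1f]=0x0d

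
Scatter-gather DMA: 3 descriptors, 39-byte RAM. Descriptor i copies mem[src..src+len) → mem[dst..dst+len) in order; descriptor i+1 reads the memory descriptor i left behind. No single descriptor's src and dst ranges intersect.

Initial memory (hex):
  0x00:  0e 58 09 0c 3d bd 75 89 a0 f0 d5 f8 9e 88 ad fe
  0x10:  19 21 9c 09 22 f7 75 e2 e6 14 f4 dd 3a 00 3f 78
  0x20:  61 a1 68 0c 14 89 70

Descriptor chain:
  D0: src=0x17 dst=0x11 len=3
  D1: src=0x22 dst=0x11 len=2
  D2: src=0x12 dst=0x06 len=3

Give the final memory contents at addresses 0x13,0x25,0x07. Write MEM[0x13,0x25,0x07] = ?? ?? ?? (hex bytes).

MEM[0x13,0x25,0x07] = 14 89 14

[0] 0x17->0x11 len=3 : e2 e6 14
[1] 0x22->0x11 len=2 : 68 0c
[2] 0x12->0x06 len=3 : 0c 14 22
query mem[0x13]=0x14, mem[0x25]=0x89, mem[0x07]=0x14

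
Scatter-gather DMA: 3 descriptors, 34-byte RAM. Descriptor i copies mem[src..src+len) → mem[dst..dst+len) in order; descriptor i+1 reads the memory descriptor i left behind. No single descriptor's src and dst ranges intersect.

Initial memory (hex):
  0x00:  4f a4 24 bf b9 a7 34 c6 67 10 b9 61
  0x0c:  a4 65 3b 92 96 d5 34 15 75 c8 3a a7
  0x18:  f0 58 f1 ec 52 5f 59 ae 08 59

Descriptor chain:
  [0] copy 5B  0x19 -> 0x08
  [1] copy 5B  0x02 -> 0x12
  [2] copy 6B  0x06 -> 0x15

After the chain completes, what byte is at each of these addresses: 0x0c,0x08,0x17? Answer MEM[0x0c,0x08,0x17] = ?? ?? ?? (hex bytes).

D0: mem[0x08..0x0c] <- [58 f1 ec 52 5f]
D1: mem[0x12..0x16] <- [24 bf b9 a7 34]
D2: mem[0x15..0x1a] <- [34 c6 58 f1 ec 52]
query mem[0x0c]=0x5f, mem[0x08]=0x58, mem[0x17]=0x58

MEM[0x0c,0x08,0x17] = 5f 58 58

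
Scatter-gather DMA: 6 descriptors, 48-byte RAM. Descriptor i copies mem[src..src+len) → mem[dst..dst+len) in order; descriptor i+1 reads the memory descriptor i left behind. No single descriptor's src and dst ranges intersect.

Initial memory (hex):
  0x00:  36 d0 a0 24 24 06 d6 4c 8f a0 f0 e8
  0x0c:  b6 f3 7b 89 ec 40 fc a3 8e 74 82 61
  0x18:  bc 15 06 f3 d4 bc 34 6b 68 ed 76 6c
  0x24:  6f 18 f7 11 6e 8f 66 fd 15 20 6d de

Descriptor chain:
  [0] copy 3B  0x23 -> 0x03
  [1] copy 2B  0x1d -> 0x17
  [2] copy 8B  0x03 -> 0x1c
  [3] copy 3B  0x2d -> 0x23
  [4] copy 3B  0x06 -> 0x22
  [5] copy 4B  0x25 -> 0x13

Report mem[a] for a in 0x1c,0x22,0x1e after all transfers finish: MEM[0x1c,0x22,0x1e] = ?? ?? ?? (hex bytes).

#0 dst[0x03+3] := {0x6c,0x6f,0x18}
#1 dst[0x17+2] := {0xbc,0x34}
#2 dst[0x1c+8] := {0x6c,0x6f,0x18,0xd6,0x4c,0x8f,0xa0,0xf0}
#3 dst[0x23+3] := {0x20,0x6d,0xde}
#4 dst[0x22+3] := {0xd6,0x4c,0x8f}
#5 dst[0x13+4] := {0xde,0xf7,0x11,0x6e}
query mem[0x1c]=0x6c, mem[0x22]=0xd6, mem[0x1e]=0x18

MEM[0x1c,0x22,0x1e] = 6c d6 18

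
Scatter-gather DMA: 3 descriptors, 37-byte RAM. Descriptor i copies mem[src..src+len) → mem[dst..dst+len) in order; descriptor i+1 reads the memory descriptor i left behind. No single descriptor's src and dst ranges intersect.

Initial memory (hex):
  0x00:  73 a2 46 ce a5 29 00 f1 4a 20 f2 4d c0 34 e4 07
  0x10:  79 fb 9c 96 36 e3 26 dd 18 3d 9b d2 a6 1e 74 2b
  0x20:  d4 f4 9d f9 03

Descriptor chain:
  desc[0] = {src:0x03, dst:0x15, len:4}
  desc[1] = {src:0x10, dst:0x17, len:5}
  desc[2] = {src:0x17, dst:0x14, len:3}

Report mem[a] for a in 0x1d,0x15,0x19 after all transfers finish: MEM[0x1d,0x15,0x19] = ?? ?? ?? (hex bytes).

MEM[0x1d,0x15,0x19] = 1e fb 9c

  after D0: wrote 4B at 0x15 = cea52900
  after D1: wrote 5B at 0x17 = 79fb9c9636
  after D2: wrote 3B at 0x14 = 79fb9c
query mem[0x1d]=0x1e, mem[0x15]=0xfb, mem[0x19]=0x9c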